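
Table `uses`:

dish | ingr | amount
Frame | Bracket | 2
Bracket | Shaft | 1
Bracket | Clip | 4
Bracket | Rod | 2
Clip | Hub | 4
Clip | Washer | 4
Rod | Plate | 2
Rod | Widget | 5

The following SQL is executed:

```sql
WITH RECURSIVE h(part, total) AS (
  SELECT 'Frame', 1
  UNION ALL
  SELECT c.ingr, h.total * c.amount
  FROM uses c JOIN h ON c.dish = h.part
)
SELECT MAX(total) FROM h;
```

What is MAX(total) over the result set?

Base: (Frame, total=1).
Iteration 1: components of {Frame} -> Bracket = 1*2 = 2.
Iteration 2: components of {Bracket} -> Clip = 2*4 = 8, Rod = 2*2 = 4, Shaft = 2*1 = 2.
Iteration 3: components of {Clip,Rod,Shaft} -> Hub = 8*4 = 32, Plate = 4*2 = 8, Washer = 8*4 = 32, Widget = 4*5 = 20.
Iteration 4: no further components; recursion stops.
total values: 1, 2, 2, 8, 4, 32, 32, 8, 20; the maximum is 32.

32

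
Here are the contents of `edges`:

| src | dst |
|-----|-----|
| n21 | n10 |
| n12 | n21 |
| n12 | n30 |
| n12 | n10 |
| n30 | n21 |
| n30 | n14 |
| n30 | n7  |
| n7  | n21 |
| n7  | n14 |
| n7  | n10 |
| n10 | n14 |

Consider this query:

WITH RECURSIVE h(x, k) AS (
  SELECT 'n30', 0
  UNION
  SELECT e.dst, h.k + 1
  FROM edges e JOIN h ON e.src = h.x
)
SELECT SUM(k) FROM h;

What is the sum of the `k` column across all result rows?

Base: (n30, k=0).
Iteration 1: edges from {n30} -> (n14, k=1), (n21, k=1), (n7, k=1).
Iteration 2: edges from {n14,n21,n7} -> (n10, k=2), (n14, k=2), (n21, k=2). [UNION drops 1 duplicate row(s)]
Iteration 3: edges from {n10,n14,n21} -> (n10, k=3), (n14, k=3).
Iteration 4: edges from {n10,n14} -> (n14, k=4).
Iteration 5: no outgoing edges from {n14}; recursion stops.
SUM(k) = 0 + 1 + 1 + 1 + 2 + 2 + 2 + 3 + 3 + 4 = 19.

19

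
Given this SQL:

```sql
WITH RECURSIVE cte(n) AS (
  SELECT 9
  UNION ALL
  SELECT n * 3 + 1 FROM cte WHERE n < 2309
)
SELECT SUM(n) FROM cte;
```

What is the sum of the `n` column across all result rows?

Base: n=9.
Iteration 1: 9 < 2309 holds -> n = 9 * 3 + 1 = 28.
Iteration 2: 28 < 2309 holds -> n = 28 * 3 + 1 = 85.
Iteration 3: 85 < 2309 holds -> n = 85 * 3 + 1 = 256.
Iteration 4: 256 < 2309 holds -> n = 256 * 3 + 1 = 769.
Iteration 5: 769 < 2309 holds -> n = 769 * 3 + 1 = 2308.
Iteration 6: 2308 < 2309 holds -> n = 2308 * 3 + 1 = 6925.
Iteration 7: 6925 < 2309 fails; recursion stops.
SUM(n) = 9 + 28 + 85 + 256 + 769 + 2308 + 6925 = 10380.

10380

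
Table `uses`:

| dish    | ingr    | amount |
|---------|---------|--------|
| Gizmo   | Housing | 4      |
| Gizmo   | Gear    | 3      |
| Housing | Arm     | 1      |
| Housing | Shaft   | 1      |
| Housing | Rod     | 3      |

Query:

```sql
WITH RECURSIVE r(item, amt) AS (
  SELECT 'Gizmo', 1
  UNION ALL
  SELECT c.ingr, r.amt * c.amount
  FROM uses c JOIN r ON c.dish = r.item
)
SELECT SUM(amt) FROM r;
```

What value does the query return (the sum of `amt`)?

Base: (Gizmo, amt=1).
Iteration 1: components of {Gizmo} -> Gear = 1*3 = 3, Housing = 1*4 = 4.
Iteration 2: components of {Gear,Housing} -> Arm = 4*1 = 4, Rod = 4*3 = 12, Shaft = 4*1 = 4.
Iteration 3: no further components; recursion stops.
SUM(amt) = 1 + 4 + 3 + 4 + 4 + 12 = 28.

28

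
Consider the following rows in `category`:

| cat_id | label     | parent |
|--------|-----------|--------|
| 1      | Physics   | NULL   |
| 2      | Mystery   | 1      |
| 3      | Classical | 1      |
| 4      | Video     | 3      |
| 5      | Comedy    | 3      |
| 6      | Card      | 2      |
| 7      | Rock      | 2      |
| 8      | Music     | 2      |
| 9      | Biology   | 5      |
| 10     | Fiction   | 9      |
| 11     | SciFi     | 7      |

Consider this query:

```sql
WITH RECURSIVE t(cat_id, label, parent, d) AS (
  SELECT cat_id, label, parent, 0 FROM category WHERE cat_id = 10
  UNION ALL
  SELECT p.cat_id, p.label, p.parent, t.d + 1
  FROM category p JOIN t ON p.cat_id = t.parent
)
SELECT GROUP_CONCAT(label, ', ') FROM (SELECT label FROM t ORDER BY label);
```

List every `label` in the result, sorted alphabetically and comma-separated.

Biology, Classical, Comedy, Fiction, Physics

Base: cat_id=10 (Fiction), parent=9, d 0.
Iteration 1: join on cat_id=9 -> Biology (id 9, parent=5, d 1).
Iteration 2: join on cat_id=5 -> Comedy (id 5, parent=3, d 2).
Iteration 3: join on cat_id=3 -> Classical (id 3, parent=1, d 3).
Iteration 4: join on cat_id=1 -> Physics (id 1, parent=NULL, d 4).
Iteration 5: parent is NULL; no match; recursion stops.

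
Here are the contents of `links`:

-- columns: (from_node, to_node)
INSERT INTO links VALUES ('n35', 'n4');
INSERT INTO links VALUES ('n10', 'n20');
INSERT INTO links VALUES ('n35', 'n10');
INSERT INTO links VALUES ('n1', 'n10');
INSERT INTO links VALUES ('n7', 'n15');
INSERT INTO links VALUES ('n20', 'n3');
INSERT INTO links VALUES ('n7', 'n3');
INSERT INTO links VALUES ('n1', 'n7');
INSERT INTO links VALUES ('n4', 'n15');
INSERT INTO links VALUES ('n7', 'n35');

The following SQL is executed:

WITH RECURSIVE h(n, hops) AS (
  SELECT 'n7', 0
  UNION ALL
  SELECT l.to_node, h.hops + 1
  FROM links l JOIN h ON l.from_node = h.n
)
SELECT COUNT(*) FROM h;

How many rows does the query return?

Base: (n7, hops=0).
Iteration 1: edges from {n7} -> (n15, hops=1), (n3, hops=1), (n35, hops=1).
Iteration 2: edges from {n15,n3,n35} -> (n10, hops=2), (n4, hops=2).
Iteration 3: edges from {n10,n4} -> (n15, hops=3), (n20, hops=3).
Iteration 4: edges from {n15,n20} -> (n3, hops=4).
Iteration 5: no outgoing edges from {n3}; recursion stops.
Total rows emitted: 9.

9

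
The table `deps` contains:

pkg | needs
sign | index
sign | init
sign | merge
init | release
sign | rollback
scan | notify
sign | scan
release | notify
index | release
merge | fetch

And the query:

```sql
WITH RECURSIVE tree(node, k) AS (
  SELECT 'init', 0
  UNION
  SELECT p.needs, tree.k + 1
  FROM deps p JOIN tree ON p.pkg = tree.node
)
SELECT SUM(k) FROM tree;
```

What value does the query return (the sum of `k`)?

Base: (init, k=0).
Iteration 1: edges from {init} -> (release, k=1).
Iteration 2: edges from {release} -> (notify, k=2).
Iteration 3: no outgoing edges from {notify}; recursion stops.
SUM(k) = 0 + 1 + 2 = 3.

3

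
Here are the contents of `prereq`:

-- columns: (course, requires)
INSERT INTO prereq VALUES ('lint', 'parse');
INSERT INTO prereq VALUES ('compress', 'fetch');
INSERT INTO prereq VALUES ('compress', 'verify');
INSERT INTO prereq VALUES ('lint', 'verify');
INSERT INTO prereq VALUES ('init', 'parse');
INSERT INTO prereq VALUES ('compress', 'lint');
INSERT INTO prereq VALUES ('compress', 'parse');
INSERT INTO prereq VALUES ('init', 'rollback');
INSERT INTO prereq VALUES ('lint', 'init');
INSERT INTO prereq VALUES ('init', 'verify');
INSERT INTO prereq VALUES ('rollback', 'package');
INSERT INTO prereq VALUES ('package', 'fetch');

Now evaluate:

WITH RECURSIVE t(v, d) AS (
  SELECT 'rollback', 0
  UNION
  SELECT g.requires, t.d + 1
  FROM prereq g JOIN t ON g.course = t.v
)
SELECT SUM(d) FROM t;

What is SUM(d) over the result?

Base: (rollback, d=0).
Iteration 1: edges from {rollback} -> (package, d=1).
Iteration 2: edges from {package} -> (fetch, d=2).
Iteration 3: no outgoing edges from {fetch}; recursion stops.
SUM(d) = 0 + 1 + 2 = 3.

3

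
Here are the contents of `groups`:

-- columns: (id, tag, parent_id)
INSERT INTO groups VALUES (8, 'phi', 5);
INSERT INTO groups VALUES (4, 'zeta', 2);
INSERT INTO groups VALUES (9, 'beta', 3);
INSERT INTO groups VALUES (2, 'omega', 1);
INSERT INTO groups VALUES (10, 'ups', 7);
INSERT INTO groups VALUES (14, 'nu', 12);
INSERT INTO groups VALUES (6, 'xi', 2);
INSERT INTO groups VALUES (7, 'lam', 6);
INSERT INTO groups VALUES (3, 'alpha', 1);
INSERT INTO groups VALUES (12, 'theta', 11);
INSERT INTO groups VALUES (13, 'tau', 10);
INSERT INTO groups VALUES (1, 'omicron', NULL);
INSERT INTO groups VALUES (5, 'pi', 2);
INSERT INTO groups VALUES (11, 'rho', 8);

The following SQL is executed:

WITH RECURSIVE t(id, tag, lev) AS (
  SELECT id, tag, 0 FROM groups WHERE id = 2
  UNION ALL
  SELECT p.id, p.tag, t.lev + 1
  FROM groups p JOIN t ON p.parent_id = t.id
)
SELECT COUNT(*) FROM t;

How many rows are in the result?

11

Base: id=2 (omega) at lev 0.
Iteration 1: rows with parent_id in {2} -> zeta (id 4, lev 1), pi (id 5, lev 1), xi (id 6, lev 1).
Iteration 2: rows with parent_id in {4,5,6} -> lam (id 7, lev 2), phi (id 8, lev 2).
Iteration 3: rows with parent_id in {7,8} -> ups (id 10, lev 3), rho (id 11, lev 3).
Iteration 4: rows with parent_id in {10,11} -> theta (id 12, lev 4), tau (id 13, lev 4).
Iteration 5: rows with parent_id in {12,13} -> nu (id 14, lev 5).
Iteration 6: no rows with parent_id in {14}; recursion stops.
Total rows emitted: 11.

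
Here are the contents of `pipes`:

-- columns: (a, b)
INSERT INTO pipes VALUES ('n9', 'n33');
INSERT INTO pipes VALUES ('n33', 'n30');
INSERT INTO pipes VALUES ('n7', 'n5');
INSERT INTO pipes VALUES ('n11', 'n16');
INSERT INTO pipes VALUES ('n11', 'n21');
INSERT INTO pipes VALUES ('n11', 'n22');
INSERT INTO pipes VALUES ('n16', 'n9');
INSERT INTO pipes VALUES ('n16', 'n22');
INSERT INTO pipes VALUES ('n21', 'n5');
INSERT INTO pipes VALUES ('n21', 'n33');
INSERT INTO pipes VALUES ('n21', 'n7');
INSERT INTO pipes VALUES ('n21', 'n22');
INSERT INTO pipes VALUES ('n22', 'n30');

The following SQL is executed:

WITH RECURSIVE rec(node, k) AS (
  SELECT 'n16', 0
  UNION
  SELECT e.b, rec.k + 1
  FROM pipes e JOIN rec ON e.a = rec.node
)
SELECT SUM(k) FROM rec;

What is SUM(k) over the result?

Base: (n16, k=0).
Iteration 1: edges from {n16} -> (n22, k=1), (n9, k=1).
Iteration 2: edges from {n22,n9} -> (n30, k=2), (n33, k=2).
Iteration 3: edges from {n30,n33} -> (n30, k=3).
Iteration 4: no outgoing edges from {n30}; recursion stops.
SUM(k) = 0 + 1 + 1 + 2 + 2 + 3 = 9.

9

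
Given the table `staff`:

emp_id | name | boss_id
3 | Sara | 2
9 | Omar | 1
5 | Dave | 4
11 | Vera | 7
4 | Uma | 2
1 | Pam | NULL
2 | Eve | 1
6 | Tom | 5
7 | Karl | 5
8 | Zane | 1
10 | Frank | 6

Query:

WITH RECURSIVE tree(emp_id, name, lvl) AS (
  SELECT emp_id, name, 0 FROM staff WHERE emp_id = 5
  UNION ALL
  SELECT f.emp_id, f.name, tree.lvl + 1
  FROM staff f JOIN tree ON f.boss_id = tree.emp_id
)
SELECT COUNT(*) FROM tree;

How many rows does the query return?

Base: emp_id=5 (Dave) at lvl 0.
Iteration 1: rows with boss_id in {5} -> Tom (id 6, lvl 1), Karl (id 7, lvl 1).
Iteration 2: rows with boss_id in {6,7} -> Frank (id 10, lvl 2), Vera (id 11, lvl 2).
Iteration 3: no rows with boss_id in {10,11}; recursion stops.
Total rows emitted: 5.

5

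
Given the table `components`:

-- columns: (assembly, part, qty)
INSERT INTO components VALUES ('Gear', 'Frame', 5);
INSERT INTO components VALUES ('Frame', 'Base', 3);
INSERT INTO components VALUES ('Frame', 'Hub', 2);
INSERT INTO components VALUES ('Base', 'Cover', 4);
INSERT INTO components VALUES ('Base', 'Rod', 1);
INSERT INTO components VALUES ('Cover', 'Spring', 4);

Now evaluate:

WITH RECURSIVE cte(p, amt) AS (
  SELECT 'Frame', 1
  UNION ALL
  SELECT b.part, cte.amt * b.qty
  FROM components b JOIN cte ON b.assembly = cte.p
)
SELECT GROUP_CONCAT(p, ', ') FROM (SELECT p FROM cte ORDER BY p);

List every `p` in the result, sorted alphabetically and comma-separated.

Base, Cover, Frame, Hub, Rod, Spring

Base: (Frame, amt=1).
Iteration 1: components of {Frame} -> Base = 1*3 = 3, Hub = 1*2 = 2.
Iteration 2: components of {Base,Hub} -> Cover = 3*4 = 12, Rod = 3*1 = 3.
Iteration 3: components of {Cover,Rod} -> Spring = 12*4 = 48.
Iteration 4: no further components; recursion stops.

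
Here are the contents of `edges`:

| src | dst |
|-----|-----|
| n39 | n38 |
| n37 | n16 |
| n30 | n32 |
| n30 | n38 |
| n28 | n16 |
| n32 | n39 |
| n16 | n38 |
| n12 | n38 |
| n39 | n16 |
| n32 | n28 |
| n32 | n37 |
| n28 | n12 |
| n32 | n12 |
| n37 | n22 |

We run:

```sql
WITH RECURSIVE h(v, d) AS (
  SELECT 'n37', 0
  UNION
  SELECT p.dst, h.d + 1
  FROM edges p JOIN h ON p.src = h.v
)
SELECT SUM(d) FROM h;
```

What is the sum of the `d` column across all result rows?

Base: (n37, d=0).
Iteration 1: edges from {n37} -> (n16, d=1), (n22, d=1).
Iteration 2: edges from {n16,n22} -> (n38, d=2).
Iteration 3: no outgoing edges from {n38}; recursion stops.
SUM(d) = 0 + 1 + 1 + 2 = 4.

4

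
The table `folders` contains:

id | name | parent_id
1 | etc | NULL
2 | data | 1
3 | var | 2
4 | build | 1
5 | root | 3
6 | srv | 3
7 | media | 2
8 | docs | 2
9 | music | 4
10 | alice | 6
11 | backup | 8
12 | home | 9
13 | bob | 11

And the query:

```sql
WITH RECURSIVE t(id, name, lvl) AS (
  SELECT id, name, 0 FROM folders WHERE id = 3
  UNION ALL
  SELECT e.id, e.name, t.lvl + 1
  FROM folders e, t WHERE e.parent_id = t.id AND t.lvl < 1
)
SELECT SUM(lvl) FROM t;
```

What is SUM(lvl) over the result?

Base: id=3 (var) at lvl 0.
Iteration 1: rows with parent_id in {3} -> root (id 5, lvl 1), srv (id 6, lvl 1).
Iteration 2: lvl < 1 fails for all current rows; recursion stops.
SUM(lvl) = 0 + 1 + 1 = 2.

2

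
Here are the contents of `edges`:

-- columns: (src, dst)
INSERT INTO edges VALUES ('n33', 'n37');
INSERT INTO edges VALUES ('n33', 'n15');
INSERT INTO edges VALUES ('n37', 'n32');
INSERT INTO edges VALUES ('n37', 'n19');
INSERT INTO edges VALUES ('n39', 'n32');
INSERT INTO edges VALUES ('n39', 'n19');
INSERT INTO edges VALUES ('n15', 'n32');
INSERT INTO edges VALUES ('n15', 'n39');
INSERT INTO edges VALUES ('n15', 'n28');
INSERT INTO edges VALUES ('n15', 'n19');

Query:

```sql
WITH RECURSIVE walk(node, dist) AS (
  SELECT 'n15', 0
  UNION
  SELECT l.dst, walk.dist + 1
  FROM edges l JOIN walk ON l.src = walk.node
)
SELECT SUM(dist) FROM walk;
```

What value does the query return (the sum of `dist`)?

Base: (n15, dist=0).
Iteration 1: edges from {n15} -> (n19, dist=1), (n28, dist=1), (n32, dist=1), (n39, dist=1).
Iteration 2: edges from {n19,n28,n32,n39} -> (n19, dist=2), (n32, dist=2).
Iteration 3: no outgoing edges from {n19,n32}; recursion stops.
SUM(dist) = 0 + 1 + 1 + 1 + 1 + 2 + 2 = 8.

8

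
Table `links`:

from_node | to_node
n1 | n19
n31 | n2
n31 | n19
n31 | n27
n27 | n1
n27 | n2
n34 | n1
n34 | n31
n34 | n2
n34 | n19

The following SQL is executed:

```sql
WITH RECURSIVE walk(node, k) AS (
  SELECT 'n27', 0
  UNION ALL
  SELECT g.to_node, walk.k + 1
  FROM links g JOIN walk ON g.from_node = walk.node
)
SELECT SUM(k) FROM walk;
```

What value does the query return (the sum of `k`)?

4

Base: (n27, k=0).
Iteration 1: edges from {n27} -> (n1, k=1), (n2, k=1).
Iteration 2: edges from {n1,n2} -> (n19, k=2).
Iteration 3: no outgoing edges from {n19}; recursion stops.
SUM(k) = 0 + 1 + 1 + 2 = 4.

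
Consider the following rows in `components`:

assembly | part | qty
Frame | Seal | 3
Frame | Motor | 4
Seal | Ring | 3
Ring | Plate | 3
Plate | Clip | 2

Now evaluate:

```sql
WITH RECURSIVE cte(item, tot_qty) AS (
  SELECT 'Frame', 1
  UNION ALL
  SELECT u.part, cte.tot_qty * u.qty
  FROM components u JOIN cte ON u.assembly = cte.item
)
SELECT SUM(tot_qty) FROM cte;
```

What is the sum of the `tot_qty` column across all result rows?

Base: (Frame, tot_qty=1).
Iteration 1: components of {Frame} -> Motor = 1*4 = 4, Seal = 1*3 = 3.
Iteration 2: components of {Motor,Seal} -> Ring = 3*3 = 9.
Iteration 3: components of {Ring} -> Plate = 9*3 = 27.
Iteration 4: components of {Plate} -> Clip = 27*2 = 54.
Iteration 5: no further components; recursion stops.
SUM(tot_qty) = 1 + 3 + 4 + 9 + 27 + 54 = 98.

98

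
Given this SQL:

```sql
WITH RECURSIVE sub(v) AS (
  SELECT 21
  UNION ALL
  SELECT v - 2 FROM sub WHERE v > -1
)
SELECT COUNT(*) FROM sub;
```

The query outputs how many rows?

Base: v=21.
Iteration 1: 21 > -1 holds -> v = 21 - 2 = 19.
Iteration 2: 19 > -1 holds -> v = 19 - 2 = 17.
Iteration 3: 17 > -1 holds -> v = 17 - 2 = 15.
Iteration 4: 15 > -1 holds -> v = 15 - 2 = 13.
Iteration 5: 13 > -1 holds -> v = 13 - 2 = 11.
Iteration 6: 11 > -1 holds -> v = 11 - 2 = 9.
Iteration 7: 9 > -1 holds -> v = 9 - 2 = 7.
Iteration 8: 7 > -1 holds -> v = 7 - 2 = 5.
Iteration 9: 5 > -1 holds -> v = 5 - 2 = 3.
Iteration 10: 3 > -1 holds -> v = 3 - 2 = 1.
Iteration 11: 1 > -1 holds -> v = 1 - 2 = -1.
Iteration 12: -1 > -1 fails; recursion stops.
Total rows emitted: 12.

12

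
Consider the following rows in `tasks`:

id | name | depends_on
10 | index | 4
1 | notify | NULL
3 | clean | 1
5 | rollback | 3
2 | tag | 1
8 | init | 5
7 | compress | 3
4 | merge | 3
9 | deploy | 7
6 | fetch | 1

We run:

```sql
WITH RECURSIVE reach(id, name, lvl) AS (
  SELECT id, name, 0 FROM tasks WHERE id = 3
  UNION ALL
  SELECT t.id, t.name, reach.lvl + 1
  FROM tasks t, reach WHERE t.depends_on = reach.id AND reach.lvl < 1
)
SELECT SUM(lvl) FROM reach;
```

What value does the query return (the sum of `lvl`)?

Base: id=3 (clean) at lvl 0.
Iteration 1: rows with depends_on in {3} -> merge (id 4, lvl 1), rollback (id 5, lvl 1), compress (id 7, lvl 1).
Iteration 2: lvl < 1 fails for all current rows; recursion stops.
SUM(lvl) = 0 + 1 + 1 + 1 = 3.

3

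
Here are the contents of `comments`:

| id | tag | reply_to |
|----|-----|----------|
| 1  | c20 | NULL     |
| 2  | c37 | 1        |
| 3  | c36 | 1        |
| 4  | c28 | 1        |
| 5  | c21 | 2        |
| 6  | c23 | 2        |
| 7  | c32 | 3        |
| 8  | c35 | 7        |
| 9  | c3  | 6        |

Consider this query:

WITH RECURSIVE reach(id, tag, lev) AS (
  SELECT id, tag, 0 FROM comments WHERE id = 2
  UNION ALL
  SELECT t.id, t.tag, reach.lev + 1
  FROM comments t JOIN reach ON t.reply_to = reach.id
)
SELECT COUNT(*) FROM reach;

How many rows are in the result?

4

Base: id=2 (c37) at lev 0.
Iteration 1: rows with reply_to in {2} -> c21 (id 5, lev 1), c23 (id 6, lev 1).
Iteration 2: rows with reply_to in {5,6} -> c3 (id 9, lev 2).
Iteration 3: no rows with reply_to in {9}; recursion stops.
Total rows emitted: 4.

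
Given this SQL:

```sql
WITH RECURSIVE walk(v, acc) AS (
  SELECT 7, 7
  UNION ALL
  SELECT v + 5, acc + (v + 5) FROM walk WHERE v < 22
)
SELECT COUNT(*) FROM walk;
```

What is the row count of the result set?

Base: v=7, acc=7.
Iteration 1: 7 < 22 holds -> v = 7 + 5 = 12, acc = 7 + 12 = 19.
Iteration 2: 12 < 22 holds -> v = 12 + 5 = 17, acc = 19 + 17 = 36.
Iteration 3: 17 < 22 holds -> v = 17 + 5 = 22, acc = 36 + 22 = 58.
Iteration 4: 22 < 22 fails; recursion stops.
Total rows emitted: 4.

4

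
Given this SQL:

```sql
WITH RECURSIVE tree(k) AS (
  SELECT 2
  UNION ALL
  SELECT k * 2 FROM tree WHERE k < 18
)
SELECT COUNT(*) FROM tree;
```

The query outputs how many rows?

5

Base: k=2.
Iteration 1: 2 < 18 holds -> k = 2 * 2 = 4.
Iteration 2: 4 < 18 holds -> k = 4 * 2 = 8.
Iteration 3: 8 < 18 holds -> k = 8 * 2 = 16.
Iteration 4: 16 < 18 holds -> k = 16 * 2 = 32.
Iteration 5: 32 < 18 fails; recursion stops.
Total rows emitted: 5.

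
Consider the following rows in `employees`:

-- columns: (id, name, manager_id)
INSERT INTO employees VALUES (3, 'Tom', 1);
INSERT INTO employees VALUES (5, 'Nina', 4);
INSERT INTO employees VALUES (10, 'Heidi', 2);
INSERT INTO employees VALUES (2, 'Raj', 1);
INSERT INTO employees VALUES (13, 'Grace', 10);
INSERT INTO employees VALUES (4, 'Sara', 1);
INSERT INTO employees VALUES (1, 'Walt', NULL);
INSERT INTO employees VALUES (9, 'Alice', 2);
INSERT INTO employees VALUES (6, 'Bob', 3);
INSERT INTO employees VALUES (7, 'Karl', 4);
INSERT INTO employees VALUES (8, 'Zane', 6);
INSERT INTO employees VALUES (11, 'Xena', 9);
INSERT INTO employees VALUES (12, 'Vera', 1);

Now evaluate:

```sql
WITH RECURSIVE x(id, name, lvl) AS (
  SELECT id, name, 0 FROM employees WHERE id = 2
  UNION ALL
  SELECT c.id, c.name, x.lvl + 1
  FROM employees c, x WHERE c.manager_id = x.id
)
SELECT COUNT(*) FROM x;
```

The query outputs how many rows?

5

Base: id=2 (Raj) at lvl 0.
Iteration 1: rows with manager_id in {2} -> Alice (id 9, lvl 1), Heidi (id 10, lvl 1).
Iteration 2: rows with manager_id in {9,10} -> Xena (id 11, lvl 2), Grace (id 13, lvl 2).
Iteration 3: no rows with manager_id in {11,13}; recursion stops.
Total rows emitted: 5.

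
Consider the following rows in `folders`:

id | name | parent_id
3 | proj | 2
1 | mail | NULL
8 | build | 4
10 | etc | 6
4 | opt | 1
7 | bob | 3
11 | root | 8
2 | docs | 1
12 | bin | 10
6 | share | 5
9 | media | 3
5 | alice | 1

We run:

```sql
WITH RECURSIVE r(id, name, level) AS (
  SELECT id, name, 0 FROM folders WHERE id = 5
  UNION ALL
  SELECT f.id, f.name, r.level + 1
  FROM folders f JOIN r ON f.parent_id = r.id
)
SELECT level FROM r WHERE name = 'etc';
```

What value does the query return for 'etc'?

Base: id=5 (alice) at level 0.
Iteration 1: rows with parent_id in {5} -> share (id 6, level 1).
Iteration 2: rows with parent_id in {6} -> etc (id 10, level 2).
Iteration 3: rows with parent_id in {10} -> bin (id 12, level 3).
Iteration 4: no rows with parent_id in {12}; recursion stops.

2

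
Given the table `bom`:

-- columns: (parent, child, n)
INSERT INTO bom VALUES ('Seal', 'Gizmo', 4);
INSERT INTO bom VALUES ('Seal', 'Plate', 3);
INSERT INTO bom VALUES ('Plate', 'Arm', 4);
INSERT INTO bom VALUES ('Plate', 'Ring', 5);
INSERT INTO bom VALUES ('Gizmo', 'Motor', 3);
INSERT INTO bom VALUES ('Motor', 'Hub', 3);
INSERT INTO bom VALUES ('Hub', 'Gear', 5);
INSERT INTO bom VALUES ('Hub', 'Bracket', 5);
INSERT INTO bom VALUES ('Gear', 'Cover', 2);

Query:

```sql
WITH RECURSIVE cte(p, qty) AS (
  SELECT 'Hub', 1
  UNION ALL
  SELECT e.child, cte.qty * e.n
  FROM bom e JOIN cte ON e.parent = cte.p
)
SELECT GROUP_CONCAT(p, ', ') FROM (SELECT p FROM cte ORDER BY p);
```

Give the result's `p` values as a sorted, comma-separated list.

Base: (Hub, qty=1).
Iteration 1: components of {Hub} -> Bracket = 1*5 = 5, Gear = 1*5 = 5.
Iteration 2: components of {Bracket,Gear} -> Cover = 5*2 = 10.
Iteration 3: no further components; recursion stops.

Bracket, Cover, Gear, Hub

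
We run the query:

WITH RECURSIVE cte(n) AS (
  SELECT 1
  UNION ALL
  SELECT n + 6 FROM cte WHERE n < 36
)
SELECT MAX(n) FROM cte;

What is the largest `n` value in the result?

37

Base: n=1.
Iteration 1: 1 < 36 holds -> n = 1 + 6 = 7.
Iteration 2: 7 < 36 holds -> n = 7 + 6 = 13.
Iteration 3: 13 < 36 holds -> n = 13 + 6 = 19.
Iteration 4: 19 < 36 holds -> n = 19 + 6 = 25.
Iteration 5: 25 < 36 holds -> n = 25 + 6 = 31.
Iteration 6: 31 < 36 holds -> n = 31 + 6 = 37.
Iteration 7: 37 < 36 fails; recursion stops.
n values: 1, 7, 13, 19, 25, 31, 37; the maximum is 37.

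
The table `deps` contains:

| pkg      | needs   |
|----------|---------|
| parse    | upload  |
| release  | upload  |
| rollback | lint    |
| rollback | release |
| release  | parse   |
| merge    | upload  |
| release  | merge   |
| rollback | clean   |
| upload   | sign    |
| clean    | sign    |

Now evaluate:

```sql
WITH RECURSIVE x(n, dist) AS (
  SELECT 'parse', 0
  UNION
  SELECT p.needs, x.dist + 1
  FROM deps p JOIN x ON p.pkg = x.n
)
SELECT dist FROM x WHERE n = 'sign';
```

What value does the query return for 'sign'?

2

Base: (parse, dist=0).
Iteration 1: edges from {parse} -> (upload, dist=1).
Iteration 2: edges from {upload} -> (sign, dist=2).
Iteration 3: no outgoing edges from {sign}; recursion stops.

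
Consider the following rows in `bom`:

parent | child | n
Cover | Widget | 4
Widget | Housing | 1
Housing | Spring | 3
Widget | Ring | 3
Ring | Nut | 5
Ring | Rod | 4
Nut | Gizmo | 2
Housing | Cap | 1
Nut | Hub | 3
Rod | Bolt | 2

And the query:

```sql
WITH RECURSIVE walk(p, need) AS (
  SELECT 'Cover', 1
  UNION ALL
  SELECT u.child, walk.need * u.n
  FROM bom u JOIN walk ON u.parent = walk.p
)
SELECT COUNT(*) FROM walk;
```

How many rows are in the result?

Base: (Cover, need=1).
Iteration 1: components of {Cover} -> Widget = 1*4 = 4.
Iteration 2: components of {Widget} -> Housing = 4*1 = 4, Ring = 4*3 = 12.
Iteration 3: components of {Housing,Ring} -> Cap = 4*1 = 4, Nut = 12*5 = 60, Rod = 12*4 = 48, Spring = 4*3 = 12.
Iteration 4: components of {Cap,Nut,Rod,Spring} -> Bolt = 48*2 = 96, Gizmo = 60*2 = 120, Hub = 60*3 = 180.
Iteration 5: no further components; recursion stops.
Total rows emitted: 11.

11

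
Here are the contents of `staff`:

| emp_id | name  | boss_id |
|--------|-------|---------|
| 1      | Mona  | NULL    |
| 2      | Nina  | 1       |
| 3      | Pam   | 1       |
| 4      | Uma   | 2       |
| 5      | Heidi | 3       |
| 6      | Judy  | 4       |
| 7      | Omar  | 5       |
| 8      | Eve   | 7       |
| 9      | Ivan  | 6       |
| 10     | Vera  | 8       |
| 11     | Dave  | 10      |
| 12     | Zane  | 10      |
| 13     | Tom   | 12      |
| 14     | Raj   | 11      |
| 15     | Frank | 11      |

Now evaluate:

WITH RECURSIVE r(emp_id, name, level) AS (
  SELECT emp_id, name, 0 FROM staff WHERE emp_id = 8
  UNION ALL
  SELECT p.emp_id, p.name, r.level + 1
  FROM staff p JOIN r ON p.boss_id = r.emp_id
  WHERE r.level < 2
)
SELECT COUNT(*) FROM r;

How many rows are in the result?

4

Base: emp_id=8 (Eve) at level 0.
Iteration 1: rows with boss_id in {8} -> Vera (id 10, level 1).
Iteration 2: rows with boss_id in {10} -> Dave (id 11, level 2), Zane (id 12, level 2).
Iteration 3: level < 2 fails for all current rows; recursion stops.
Total rows emitted: 4.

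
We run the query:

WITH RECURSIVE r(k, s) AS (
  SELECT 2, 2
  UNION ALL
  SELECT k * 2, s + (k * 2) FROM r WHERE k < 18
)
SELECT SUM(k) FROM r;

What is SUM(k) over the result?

Base: k=2, s=2.
Iteration 1: 2 < 18 holds -> k = 2 * 2 = 4, s = 2 + 4 = 6.
Iteration 2: 4 < 18 holds -> k = 4 * 2 = 8, s = 6 + 8 = 14.
Iteration 3: 8 < 18 holds -> k = 8 * 2 = 16, s = 14 + 16 = 30.
Iteration 4: 16 < 18 holds -> k = 16 * 2 = 32, s = 30 + 32 = 62.
Iteration 5: 32 < 18 fails; recursion stops.
SUM(k) = 2 + 4 + 8 + 16 + 32 = 62.

62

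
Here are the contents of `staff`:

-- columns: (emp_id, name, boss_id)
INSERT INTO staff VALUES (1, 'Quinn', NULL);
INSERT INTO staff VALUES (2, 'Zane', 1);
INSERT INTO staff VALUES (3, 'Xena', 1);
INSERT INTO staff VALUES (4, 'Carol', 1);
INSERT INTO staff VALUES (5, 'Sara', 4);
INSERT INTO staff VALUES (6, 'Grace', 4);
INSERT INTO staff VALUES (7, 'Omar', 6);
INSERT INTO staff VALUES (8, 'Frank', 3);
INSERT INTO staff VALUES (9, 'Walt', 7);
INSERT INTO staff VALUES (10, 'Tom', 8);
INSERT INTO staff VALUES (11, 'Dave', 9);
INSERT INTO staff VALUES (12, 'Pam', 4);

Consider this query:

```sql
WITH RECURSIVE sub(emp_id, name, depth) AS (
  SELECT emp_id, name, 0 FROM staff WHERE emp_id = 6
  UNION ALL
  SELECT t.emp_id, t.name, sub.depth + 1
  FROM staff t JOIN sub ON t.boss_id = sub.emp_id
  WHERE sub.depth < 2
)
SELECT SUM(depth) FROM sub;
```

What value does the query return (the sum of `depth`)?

Base: emp_id=6 (Grace) at depth 0.
Iteration 1: rows with boss_id in {6} -> Omar (id 7, depth 1).
Iteration 2: rows with boss_id in {7} -> Walt (id 9, depth 2).
Iteration 3: depth < 2 fails for all current rows; recursion stops.
SUM(depth) = 0 + 1 + 2 = 3.

3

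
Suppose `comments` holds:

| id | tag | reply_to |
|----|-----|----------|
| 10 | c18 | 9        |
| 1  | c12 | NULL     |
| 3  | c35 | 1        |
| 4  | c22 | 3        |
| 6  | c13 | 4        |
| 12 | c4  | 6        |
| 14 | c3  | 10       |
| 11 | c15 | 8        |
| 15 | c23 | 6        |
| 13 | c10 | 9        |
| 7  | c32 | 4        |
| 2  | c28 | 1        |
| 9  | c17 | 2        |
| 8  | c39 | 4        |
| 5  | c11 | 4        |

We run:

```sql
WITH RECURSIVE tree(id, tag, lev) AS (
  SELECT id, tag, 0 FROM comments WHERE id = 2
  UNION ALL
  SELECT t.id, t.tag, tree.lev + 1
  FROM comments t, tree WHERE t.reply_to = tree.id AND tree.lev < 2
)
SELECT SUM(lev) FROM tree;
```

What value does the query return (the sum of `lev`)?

Base: id=2 (c28) at lev 0.
Iteration 1: rows with reply_to in {2} -> c17 (id 9, lev 1).
Iteration 2: rows with reply_to in {9} -> c18 (id 10, lev 2), c10 (id 13, lev 2).
Iteration 3: lev < 2 fails for all current rows; recursion stops.
SUM(lev) = 0 + 1 + 2 + 2 = 5.

5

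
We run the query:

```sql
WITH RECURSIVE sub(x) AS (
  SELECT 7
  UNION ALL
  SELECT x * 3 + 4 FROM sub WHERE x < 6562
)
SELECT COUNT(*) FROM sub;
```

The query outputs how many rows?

8

Base: x=7.
Iteration 1: 7 < 6562 holds -> x = 7 * 3 + 4 = 25.
Iteration 2: 25 < 6562 holds -> x = 25 * 3 + 4 = 79.
Iteration 3: 79 < 6562 holds -> x = 79 * 3 + 4 = 241.
Iteration 4: 241 < 6562 holds -> x = 241 * 3 + 4 = 727.
Iteration 5: 727 < 6562 holds -> x = 727 * 3 + 4 = 2185.
Iteration 6: 2185 < 6562 holds -> x = 2185 * 3 + 4 = 6559.
Iteration 7: 6559 < 6562 holds -> x = 6559 * 3 + 4 = 19681.
Iteration 8: 19681 < 6562 fails; recursion stops.
Total rows emitted: 8.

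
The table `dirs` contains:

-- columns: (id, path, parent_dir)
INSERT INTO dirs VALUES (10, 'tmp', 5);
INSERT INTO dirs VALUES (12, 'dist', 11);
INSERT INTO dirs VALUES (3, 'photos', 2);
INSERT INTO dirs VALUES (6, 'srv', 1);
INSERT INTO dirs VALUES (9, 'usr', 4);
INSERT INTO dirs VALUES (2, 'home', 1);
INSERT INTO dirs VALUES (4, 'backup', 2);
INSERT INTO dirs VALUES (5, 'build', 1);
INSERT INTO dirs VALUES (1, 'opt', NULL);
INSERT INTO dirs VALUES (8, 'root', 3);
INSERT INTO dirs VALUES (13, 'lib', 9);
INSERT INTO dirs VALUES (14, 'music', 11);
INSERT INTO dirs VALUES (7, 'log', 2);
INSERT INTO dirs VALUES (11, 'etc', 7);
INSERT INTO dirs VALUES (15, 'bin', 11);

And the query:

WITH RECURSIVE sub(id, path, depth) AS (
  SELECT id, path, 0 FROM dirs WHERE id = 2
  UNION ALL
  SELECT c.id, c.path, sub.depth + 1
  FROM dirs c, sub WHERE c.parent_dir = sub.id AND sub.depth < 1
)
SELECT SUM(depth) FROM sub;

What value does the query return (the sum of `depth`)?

3

Base: id=2 (home) at depth 0.
Iteration 1: rows with parent_dir in {2} -> photos (id 3, depth 1), backup (id 4, depth 1), log (id 7, depth 1).
Iteration 2: depth < 1 fails for all current rows; recursion stops.
SUM(depth) = 0 + 1 + 1 + 1 = 3.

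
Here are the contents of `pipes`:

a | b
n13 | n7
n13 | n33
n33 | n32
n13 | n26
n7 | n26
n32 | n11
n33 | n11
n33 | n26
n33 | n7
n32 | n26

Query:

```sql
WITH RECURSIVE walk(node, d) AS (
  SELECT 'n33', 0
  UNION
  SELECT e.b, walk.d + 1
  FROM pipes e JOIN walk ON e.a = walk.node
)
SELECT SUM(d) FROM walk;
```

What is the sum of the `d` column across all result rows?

Base: (n33, d=0).
Iteration 1: edges from {n33} -> (n11, d=1), (n26, d=1), (n32, d=1), (n7, d=1).
Iteration 2: edges from {n11,n26,n32,n7} -> (n11, d=2), (n26, d=2). [UNION drops 1 duplicate row(s)]
Iteration 3: no outgoing edges from {n11,n26}; recursion stops.
SUM(d) = 0 + 1 + 1 + 1 + 1 + 2 + 2 = 8.

8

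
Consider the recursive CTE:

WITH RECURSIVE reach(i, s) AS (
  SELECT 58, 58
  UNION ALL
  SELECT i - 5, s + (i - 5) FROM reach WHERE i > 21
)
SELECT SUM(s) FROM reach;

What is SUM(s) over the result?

2010

Base: i=58, s=58.
Iteration 1: 58 > 21 holds -> i = 58 - 5 = 53, s = 58 + 53 = 111.
Iteration 2: 53 > 21 holds -> i = 53 - 5 = 48, s = 111 + 48 = 159.
Iteration 3: 48 > 21 holds -> i = 48 - 5 = 43, s = 159 + 43 = 202.
Iteration 4: 43 > 21 holds -> i = 43 - 5 = 38, s = 202 + 38 = 240.
Iteration 5: 38 > 21 holds -> i = 38 - 5 = 33, s = 240 + 33 = 273.
Iteration 6: 33 > 21 holds -> i = 33 - 5 = 28, s = 273 + 28 = 301.
Iteration 7: 28 > 21 holds -> i = 28 - 5 = 23, s = 301 + 23 = 324.
Iteration 8: 23 > 21 holds -> i = 23 - 5 = 18, s = 324 + 18 = 342.
Iteration 9: 18 > 21 fails; recursion stops.
SUM(s) = 58 + 111 + 159 + 202 + 240 + 273 + 301 + 324 + 342 = 2010.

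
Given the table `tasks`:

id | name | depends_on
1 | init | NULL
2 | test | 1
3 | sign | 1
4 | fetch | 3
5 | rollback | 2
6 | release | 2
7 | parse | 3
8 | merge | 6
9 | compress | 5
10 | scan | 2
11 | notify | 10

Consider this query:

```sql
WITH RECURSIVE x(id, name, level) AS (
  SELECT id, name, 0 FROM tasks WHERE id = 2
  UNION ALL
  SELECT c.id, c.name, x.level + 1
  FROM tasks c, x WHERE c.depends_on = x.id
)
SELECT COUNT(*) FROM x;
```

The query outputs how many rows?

Base: id=2 (test) at level 0.
Iteration 1: rows with depends_on in {2} -> rollback (id 5, level 1), release (id 6, level 1), scan (id 10, level 1).
Iteration 2: rows with depends_on in {5,6,10} -> merge (id 8, level 2), compress (id 9, level 2), notify (id 11, level 2).
Iteration 3: no rows with depends_on in {8,9,11}; recursion stops.
Total rows emitted: 7.

7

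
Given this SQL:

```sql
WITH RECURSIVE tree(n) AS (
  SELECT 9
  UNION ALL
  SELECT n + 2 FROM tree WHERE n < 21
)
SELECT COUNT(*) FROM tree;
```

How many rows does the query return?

Base: n=9.
Iteration 1: 9 < 21 holds -> n = 9 + 2 = 11.
Iteration 2: 11 < 21 holds -> n = 11 + 2 = 13.
Iteration 3: 13 < 21 holds -> n = 13 + 2 = 15.
Iteration 4: 15 < 21 holds -> n = 15 + 2 = 17.
Iteration 5: 17 < 21 holds -> n = 17 + 2 = 19.
Iteration 6: 19 < 21 holds -> n = 19 + 2 = 21.
Iteration 7: 21 < 21 fails; recursion stops.
Total rows emitted: 7.

7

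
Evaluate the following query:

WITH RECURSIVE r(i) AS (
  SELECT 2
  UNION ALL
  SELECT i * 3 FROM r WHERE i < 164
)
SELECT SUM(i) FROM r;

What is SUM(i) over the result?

Base: i=2.
Iteration 1: 2 < 164 holds -> i = 2 * 3 = 6.
Iteration 2: 6 < 164 holds -> i = 6 * 3 = 18.
Iteration 3: 18 < 164 holds -> i = 18 * 3 = 54.
Iteration 4: 54 < 164 holds -> i = 54 * 3 = 162.
Iteration 5: 162 < 164 holds -> i = 162 * 3 = 486.
Iteration 6: 486 < 164 fails; recursion stops.
SUM(i) = 2 + 6 + 18 + 54 + 162 + 486 = 728.

728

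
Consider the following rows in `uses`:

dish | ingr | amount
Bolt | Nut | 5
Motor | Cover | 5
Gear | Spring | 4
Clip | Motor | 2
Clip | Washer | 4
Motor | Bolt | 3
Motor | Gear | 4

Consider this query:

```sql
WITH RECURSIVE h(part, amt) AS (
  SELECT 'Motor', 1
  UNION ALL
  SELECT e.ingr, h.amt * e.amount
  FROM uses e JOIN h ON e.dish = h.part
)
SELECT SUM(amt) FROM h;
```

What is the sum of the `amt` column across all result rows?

44

Base: (Motor, amt=1).
Iteration 1: components of {Motor} -> Bolt = 1*3 = 3, Cover = 1*5 = 5, Gear = 1*4 = 4.
Iteration 2: components of {Bolt,Cover,Gear} -> Nut = 3*5 = 15, Spring = 4*4 = 16.
Iteration 3: no further components; recursion stops.
SUM(amt) = 1 + 3 + 4 + 5 + 15 + 16 = 44.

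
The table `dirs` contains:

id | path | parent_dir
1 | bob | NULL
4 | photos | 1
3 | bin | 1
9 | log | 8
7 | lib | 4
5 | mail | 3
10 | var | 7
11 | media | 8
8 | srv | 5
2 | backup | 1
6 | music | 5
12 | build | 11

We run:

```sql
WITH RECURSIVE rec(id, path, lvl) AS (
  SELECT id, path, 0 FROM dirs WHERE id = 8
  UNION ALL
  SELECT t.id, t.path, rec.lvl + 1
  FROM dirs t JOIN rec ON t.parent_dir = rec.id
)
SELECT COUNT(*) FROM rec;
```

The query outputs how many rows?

Base: id=8 (srv) at lvl 0.
Iteration 1: rows with parent_dir in {8} -> log (id 9, lvl 1), media (id 11, lvl 1).
Iteration 2: rows with parent_dir in {9,11} -> build (id 12, lvl 2).
Iteration 3: no rows with parent_dir in {12}; recursion stops.
Total rows emitted: 4.

4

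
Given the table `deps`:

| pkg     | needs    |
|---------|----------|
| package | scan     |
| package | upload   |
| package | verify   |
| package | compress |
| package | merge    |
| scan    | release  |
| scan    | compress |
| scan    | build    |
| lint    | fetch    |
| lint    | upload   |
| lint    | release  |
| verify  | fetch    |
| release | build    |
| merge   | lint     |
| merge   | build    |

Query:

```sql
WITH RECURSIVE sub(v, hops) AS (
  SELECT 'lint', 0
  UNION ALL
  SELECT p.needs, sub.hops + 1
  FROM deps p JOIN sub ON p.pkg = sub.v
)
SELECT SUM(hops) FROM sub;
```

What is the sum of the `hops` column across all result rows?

5

Base: (lint, hops=0).
Iteration 1: edges from {lint} -> (fetch, hops=1), (release, hops=1), (upload, hops=1).
Iteration 2: edges from {fetch,release,upload} -> (build, hops=2).
Iteration 3: no outgoing edges from {build}; recursion stops.
SUM(hops) = 0 + 1 + 1 + 1 + 2 = 5.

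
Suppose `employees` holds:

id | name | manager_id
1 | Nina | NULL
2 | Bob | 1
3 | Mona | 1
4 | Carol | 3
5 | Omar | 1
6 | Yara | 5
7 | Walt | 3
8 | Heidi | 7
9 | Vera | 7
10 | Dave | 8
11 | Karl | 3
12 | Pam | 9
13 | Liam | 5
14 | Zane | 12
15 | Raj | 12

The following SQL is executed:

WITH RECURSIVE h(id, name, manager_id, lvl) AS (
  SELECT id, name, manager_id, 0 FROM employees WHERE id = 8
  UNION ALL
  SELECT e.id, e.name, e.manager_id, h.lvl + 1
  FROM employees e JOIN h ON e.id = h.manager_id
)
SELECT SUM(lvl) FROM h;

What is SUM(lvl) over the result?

Base: id=8 (Heidi), manager_id=7, lvl 0.
Iteration 1: join on id=7 -> Walt (id 7, manager_id=3, lvl 1).
Iteration 2: join on id=3 -> Mona (id 3, manager_id=1, lvl 2).
Iteration 3: join on id=1 -> Nina (id 1, manager_id=NULL, lvl 3).
Iteration 4: manager_id is NULL; no match; recursion stops.
SUM(lvl) = 0 + 1 + 2 + 3 = 6.

6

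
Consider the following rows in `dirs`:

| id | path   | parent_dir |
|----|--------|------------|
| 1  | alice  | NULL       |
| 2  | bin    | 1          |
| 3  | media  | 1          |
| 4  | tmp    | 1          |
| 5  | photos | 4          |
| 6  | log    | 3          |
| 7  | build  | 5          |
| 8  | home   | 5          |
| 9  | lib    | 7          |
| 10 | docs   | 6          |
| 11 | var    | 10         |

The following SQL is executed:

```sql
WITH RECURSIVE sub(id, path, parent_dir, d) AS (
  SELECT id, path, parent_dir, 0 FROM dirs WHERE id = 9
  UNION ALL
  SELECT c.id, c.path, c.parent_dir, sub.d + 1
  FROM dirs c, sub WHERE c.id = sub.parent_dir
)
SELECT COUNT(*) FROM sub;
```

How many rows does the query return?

5

Base: id=9 (lib), parent_dir=7, d 0.
Iteration 1: join on id=7 -> build (id 7, parent_dir=5, d 1).
Iteration 2: join on id=5 -> photos (id 5, parent_dir=4, d 2).
Iteration 3: join on id=4 -> tmp (id 4, parent_dir=1, d 3).
Iteration 4: join on id=1 -> alice (id 1, parent_dir=NULL, d 4).
Iteration 5: parent_dir is NULL; no match; recursion stops.
Total rows emitted: 5.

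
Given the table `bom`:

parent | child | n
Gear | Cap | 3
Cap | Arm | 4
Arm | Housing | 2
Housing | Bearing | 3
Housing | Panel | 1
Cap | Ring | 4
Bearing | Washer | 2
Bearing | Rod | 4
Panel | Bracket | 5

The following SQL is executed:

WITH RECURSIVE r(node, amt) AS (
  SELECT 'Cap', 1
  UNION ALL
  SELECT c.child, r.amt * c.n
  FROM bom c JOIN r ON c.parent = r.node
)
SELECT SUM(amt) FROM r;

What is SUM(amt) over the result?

233

Base: (Cap, amt=1).
Iteration 1: components of {Cap} -> Arm = 1*4 = 4, Ring = 1*4 = 4.
Iteration 2: components of {Arm,Ring} -> Housing = 4*2 = 8.
Iteration 3: components of {Housing} -> Bearing = 8*3 = 24, Panel = 8*1 = 8.
Iteration 4: components of {Bearing,Panel} -> Bracket = 8*5 = 40, Rod = 24*4 = 96, Washer = 24*2 = 48.
Iteration 5: no further components; recursion stops.
SUM(amt) = 1 + 4 + 4 + 8 + 24 + 8 + 48 + 96 + 40 = 233.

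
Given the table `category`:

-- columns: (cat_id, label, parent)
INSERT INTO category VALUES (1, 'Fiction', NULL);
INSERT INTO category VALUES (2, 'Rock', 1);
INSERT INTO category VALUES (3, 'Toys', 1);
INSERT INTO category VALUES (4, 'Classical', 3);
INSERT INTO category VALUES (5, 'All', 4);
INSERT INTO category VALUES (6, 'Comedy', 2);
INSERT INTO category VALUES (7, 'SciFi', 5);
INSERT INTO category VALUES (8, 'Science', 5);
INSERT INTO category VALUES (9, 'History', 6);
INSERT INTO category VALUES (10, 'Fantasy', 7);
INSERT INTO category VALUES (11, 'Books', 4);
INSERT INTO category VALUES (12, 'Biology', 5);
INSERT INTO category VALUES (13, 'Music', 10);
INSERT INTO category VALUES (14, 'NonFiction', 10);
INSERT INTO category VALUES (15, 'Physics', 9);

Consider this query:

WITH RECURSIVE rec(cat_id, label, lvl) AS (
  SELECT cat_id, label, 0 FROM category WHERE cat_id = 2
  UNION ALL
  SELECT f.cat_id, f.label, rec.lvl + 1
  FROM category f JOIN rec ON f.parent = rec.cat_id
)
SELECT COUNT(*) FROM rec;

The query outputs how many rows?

Base: cat_id=2 (Rock) at lvl 0.
Iteration 1: rows with parent in {2} -> Comedy (id 6, lvl 1).
Iteration 2: rows with parent in {6} -> History (id 9, lvl 2).
Iteration 3: rows with parent in {9} -> Physics (id 15, lvl 3).
Iteration 4: no rows with parent in {15}; recursion stops.
Total rows emitted: 4.

4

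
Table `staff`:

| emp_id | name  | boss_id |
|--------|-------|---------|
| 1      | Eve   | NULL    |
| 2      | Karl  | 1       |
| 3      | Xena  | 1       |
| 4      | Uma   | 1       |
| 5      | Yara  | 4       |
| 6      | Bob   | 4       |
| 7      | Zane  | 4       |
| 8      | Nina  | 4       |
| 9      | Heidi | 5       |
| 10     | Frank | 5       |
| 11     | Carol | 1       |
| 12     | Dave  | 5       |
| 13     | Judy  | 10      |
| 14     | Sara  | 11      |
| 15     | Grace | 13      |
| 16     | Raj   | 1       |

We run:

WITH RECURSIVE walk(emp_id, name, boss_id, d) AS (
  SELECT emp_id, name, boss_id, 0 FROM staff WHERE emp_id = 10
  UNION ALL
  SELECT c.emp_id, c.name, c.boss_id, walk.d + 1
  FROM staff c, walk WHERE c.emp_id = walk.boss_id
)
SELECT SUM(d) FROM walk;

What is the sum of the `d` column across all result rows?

Base: emp_id=10 (Frank), boss_id=5, d 0.
Iteration 1: join on emp_id=5 -> Yara (id 5, boss_id=4, d 1).
Iteration 2: join on emp_id=4 -> Uma (id 4, boss_id=1, d 2).
Iteration 3: join on emp_id=1 -> Eve (id 1, boss_id=NULL, d 3).
Iteration 4: boss_id is NULL; no match; recursion stops.
SUM(d) = 0 + 1 + 2 + 3 = 6.

6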